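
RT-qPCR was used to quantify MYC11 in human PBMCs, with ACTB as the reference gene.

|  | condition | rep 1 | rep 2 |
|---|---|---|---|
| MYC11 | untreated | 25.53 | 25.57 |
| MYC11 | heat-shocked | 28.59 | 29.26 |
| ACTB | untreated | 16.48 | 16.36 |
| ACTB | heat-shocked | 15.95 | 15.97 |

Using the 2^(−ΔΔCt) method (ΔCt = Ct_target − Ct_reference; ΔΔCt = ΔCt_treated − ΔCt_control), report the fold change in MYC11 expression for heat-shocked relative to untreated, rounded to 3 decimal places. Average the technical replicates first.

0.070

Mean Ct: MYC11 untreated 25.550; MYC11 heat-shocked 28.925; ACTB untreated 16.420; ACTB heat-shocked 15.960
ΔCt(untreated) = 25.550 − 16.420 = 9.130
ΔCt(heat-shocked) = 28.925 − 15.960 = 12.965
ΔΔCt = 12.965 − 9.130 = 3.835
Fold change = 2^(−3.835) = 0.0701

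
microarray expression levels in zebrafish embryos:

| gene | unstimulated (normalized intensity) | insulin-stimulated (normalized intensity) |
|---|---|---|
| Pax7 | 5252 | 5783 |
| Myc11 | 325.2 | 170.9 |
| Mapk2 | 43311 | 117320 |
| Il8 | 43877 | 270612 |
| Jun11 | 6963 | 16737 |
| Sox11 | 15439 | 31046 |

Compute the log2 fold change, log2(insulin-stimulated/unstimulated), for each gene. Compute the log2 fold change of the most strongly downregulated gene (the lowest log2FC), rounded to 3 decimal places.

log2(5783/5252) = 0.139  (Pax7)
log2(170.9/325.2) = -0.928  (Myc11)
log2(117320/43311) = 1.438  (Mapk2)
log2(270612/43877) = 2.625  (Il8)
log2(16737/6963) = 1.265  (Jun11)
log2(31046/15439) = 1.008  (Sox11)
Myc11 is most strongly downregulated.

-0.928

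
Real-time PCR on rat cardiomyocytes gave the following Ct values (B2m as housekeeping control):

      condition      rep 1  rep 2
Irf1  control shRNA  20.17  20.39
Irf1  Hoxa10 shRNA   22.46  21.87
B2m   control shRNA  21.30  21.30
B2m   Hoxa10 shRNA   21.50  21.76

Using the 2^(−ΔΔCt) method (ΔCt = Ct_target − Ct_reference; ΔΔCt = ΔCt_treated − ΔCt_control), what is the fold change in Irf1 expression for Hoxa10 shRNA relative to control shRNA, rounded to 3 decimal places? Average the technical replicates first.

0.340

Mean Ct: Irf1 control shRNA 20.280; Irf1 Hoxa10 shRNA 22.165; B2m control shRNA 21.300; B2m Hoxa10 shRNA 21.630
ΔCt(control shRNA) = 20.280 − 21.300 = -1.020
ΔCt(Hoxa10 shRNA) = 22.165 − 21.630 = 0.535
ΔΔCt = 0.535 − (-1.020) = 1.555
Fold change = 2^(−1.555) = 0.3403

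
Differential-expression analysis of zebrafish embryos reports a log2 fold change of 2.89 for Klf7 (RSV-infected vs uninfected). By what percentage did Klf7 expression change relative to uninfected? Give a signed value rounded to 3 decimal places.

Fold change = 2^(2.89) = 7.4127
Percent change = (FC − 1) × 100% = (7.4127 − 1) × 100 = 641.270%

641.270%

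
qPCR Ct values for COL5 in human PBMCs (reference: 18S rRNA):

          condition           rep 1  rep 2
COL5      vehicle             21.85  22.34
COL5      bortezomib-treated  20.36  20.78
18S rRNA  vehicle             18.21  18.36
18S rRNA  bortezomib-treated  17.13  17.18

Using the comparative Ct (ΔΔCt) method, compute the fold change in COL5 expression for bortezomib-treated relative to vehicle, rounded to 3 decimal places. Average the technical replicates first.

Mean Ct: COL5 vehicle 22.095; COL5 bortezomib-treated 20.570; 18S rRNA vehicle 18.285; 18S rRNA bortezomib-treated 17.155
ΔCt(vehicle) = 22.095 − 18.285 = 3.810
ΔCt(bortezomib-treated) = 20.570 − 17.155 = 3.415
ΔΔCt = 3.415 − 3.810 = -0.395
Fold change = 2^(−(-0.395)) = 2^0.395 = 1.3149

1.315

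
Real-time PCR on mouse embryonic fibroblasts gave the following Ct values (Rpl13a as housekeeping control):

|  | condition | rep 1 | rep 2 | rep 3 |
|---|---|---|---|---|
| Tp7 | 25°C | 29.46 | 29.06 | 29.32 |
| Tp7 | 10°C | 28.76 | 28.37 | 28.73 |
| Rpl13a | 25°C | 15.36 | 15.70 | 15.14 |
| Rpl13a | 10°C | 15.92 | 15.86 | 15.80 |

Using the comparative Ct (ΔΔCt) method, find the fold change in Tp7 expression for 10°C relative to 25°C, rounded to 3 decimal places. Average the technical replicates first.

Mean Ct: Tp7 25°C 29.280; Tp7 10°C 28.620; Rpl13a 25°C 15.400; Rpl13a 10°C 15.860
ΔCt(25°C) = 29.280 − 15.400 = 13.880
ΔCt(10°C) = 28.620 − 15.860 = 12.760
ΔΔCt = 12.760 − 13.880 = -1.120
Fold change = 2^(−(-1.120)) = 2^1.120 = 2.1735

2.173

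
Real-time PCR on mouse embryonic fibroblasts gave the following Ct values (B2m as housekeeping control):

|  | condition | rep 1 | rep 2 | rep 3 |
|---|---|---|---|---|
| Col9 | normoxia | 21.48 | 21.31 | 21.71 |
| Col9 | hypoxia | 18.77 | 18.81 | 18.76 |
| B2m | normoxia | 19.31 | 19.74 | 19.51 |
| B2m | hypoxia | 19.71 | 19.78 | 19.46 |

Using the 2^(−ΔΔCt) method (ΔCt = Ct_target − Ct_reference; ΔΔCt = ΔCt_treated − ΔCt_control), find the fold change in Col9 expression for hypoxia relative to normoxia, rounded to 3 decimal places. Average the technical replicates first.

Mean Ct: Col9 normoxia 21.500; Col9 hypoxia 18.780; B2m normoxia 19.520; B2m hypoxia 19.650
ΔCt(normoxia) = 21.500 − 19.520 = 1.980
ΔCt(hypoxia) = 18.780 − 19.650 = -0.870
ΔΔCt = -0.870 − 1.980 = -2.850
Fold change = 2^(−(-2.850)) = 2^2.850 = 7.2100

7.210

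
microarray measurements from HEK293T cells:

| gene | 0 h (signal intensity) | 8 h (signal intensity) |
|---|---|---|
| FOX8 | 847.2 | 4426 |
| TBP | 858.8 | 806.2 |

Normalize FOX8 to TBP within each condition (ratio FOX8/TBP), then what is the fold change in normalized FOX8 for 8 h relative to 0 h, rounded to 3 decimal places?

5.565

FOX8/TBP (0 h) = 847.2 / 858.8 = 0.98649
FOX8/TBP (8 h) = 4426 / 806.2 = 5.49
Fold change = 5.49 / 0.98649 = 5.5651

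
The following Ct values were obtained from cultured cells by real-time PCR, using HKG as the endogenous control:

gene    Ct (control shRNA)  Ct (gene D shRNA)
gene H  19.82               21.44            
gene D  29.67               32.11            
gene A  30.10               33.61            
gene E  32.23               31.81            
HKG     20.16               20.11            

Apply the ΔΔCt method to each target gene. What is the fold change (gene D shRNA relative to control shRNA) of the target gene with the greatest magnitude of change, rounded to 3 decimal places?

0.085

gene H: ΔΔCt = (21.44−20.11) − (19.82−20.16) = 1.33 − (-0.34) = 1.67; fold change = 2^-1.67 = 0.314
gene D: ΔΔCt = (32.11−20.11) − (29.67−20.16) = 12.00 − 9.51 = 2.49; fold change = 2^-2.49 = 0.178
gene A: ΔΔCt = (33.61−20.11) − (30.10−20.16) = 13.50 − 9.94 = 3.56; fold change = 2^-3.56 = 0.085
gene E: ΔΔCt = (31.81−20.11) − (32.23−20.16) = 11.70 − 12.07 = -0.37; fold change = 2^0.37 = 1.292
gene A has the largest |ΔΔCt| = 3.56.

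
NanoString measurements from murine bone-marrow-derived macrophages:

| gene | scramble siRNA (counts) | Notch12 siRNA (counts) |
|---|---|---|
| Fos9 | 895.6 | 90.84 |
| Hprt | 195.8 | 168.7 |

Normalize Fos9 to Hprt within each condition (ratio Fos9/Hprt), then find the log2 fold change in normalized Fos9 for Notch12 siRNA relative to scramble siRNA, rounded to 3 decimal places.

Fos9/Hprt (scramble siRNA) = 895.6 / 195.8 = 4.5741
Fos9/Hprt (Notch12 siRNA) = 90.84 / 168.7 = 0.53847
Fold change = 0.53847 / 4.5741 = 0.1177
log2(0.1177) = -3.0865

-3.087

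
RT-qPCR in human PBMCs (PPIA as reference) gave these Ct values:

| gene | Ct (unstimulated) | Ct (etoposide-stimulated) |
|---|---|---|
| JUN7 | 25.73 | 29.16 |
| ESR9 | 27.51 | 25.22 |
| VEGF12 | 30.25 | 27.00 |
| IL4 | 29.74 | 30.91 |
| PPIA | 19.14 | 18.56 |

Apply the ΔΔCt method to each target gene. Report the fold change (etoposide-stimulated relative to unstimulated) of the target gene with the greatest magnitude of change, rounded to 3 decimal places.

0.062

JUN7: ΔΔCt = (29.16−18.56) − (25.73−19.14) = 10.60 − 6.59 = 4.01; fold change = 2^-4.01 = 0.062
ESR9: ΔΔCt = (25.22−18.56) − (27.51−19.14) = 6.66 − 8.37 = -1.71; fold change = 2^1.71 = 3.272
VEGF12: ΔΔCt = (27.00−18.56) − (30.25−19.14) = 8.44 − 11.11 = -2.67; fold change = 2^2.67 = 6.364
IL4: ΔΔCt = (30.91−18.56) − (29.74−19.14) = 12.35 − 10.60 = 1.75; fold change = 2^-1.75 = 0.297
JUN7 has the largest |ΔΔCt| = 4.01.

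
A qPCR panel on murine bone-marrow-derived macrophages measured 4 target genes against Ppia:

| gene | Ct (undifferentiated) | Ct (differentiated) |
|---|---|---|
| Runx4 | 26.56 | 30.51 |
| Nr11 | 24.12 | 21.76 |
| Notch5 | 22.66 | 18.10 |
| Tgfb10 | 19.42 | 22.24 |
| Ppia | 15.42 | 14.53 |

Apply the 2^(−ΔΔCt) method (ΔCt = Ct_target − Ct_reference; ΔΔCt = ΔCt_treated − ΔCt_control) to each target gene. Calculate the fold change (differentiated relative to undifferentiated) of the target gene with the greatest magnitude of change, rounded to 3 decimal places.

0.035

Runx4: ΔΔCt = (30.51−14.53) − (26.56−15.42) = 15.98 − 11.14 = 4.84; fold change = 2^-4.84 = 0.035
Nr11: ΔΔCt = (21.76−14.53) − (24.12−15.42) = 7.23 − 8.70 = -1.47; fold change = 2^1.47 = 2.770
Notch5: ΔΔCt = (18.10−14.53) − (22.66−15.42) = 3.57 − 7.24 = -3.67; fold change = 2^3.67 = 12.729
Tgfb10: ΔΔCt = (22.24−14.53) − (19.42−15.42) = 7.71 − 4.00 = 3.71; fold change = 2^-3.71 = 0.076
Runx4 has the largest |ΔΔCt| = 4.84.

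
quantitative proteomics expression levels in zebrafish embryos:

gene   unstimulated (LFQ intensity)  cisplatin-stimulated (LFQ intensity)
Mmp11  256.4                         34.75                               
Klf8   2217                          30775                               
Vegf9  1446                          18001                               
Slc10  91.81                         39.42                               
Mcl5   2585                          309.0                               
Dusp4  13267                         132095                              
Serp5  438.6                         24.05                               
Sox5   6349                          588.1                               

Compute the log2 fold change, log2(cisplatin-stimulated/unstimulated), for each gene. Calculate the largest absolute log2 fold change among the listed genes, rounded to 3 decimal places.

4.189

log2(34.75/256.4) = -2.883  (Mmp11)
log2(30775/2217) = 3.795  (Klf8)
log2(18001/1446) = 3.638  (Vegf9)
log2(39.42/91.81) = -1.220  (Slc10)
log2(309.0/2585) = -3.064  (Mcl5)
log2(132095/13267) = 3.316  (Dusp4)
log2(24.05/438.6) = -4.189  (Serp5)
log2(588.1/6349) = -3.432  (Sox5)
The largest magnitude belongs to Serp5.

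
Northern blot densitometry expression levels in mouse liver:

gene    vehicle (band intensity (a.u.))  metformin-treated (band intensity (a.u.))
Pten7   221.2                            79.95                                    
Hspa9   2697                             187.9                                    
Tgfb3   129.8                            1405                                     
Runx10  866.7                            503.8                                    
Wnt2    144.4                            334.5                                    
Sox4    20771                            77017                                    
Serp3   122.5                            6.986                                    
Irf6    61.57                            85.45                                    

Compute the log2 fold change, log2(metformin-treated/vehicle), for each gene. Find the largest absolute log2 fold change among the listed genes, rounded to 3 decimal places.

4.132

log2(79.95/221.2) = -1.468  (Pten7)
log2(187.9/2697) = -3.843  (Hspa9)
log2(1405/129.8) = 3.436  (Tgfb3)
log2(503.8/866.7) = -0.783  (Runx10)
log2(334.5/144.4) = 1.212  (Wnt2)
log2(77017/20771) = 1.891  (Sox4)
log2(6.986/122.5) = -4.132  (Serp3)
log2(85.45/61.57) = 0.473  (Irf6)
The largest magnitude belongs to Serp3.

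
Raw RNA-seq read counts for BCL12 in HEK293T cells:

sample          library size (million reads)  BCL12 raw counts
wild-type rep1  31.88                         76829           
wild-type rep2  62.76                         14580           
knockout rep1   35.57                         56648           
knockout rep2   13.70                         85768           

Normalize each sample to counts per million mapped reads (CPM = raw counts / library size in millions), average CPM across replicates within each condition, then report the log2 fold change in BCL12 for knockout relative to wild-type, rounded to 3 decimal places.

1.571

CPM(wild-type rep1) = 76829 / 31.88 = 2409.9435
CPM(wild-type rep2) = 14580 / 62.76 = 232.3136
CPM(knockout rep1) = 56648 / 35.57 = 1592.5780
CPM(knockout rep2) = 85768 / 13.70 = 6260.4380
mean CPM(wild-type) = 1321.1286; mean CPM(knockout) = 3926.5080
Fold change = 3926.5080 / 1321.1286 = 2.97209
log2(2.97209) = 1.5715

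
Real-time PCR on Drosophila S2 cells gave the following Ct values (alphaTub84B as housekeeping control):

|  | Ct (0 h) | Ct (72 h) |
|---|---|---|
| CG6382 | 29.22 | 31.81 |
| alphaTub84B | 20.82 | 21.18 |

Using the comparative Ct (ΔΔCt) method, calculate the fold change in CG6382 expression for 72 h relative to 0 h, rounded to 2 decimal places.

ΔCt(0 h) = 29.220 − 20.820 = 8.400
ΔCt(72 h) = 31.810 − 21.180 = 10.630
ΔΔCt = 10.630 − 8.400 = 2.230
Fold change = 2^(−2.230) = 0.213

0.21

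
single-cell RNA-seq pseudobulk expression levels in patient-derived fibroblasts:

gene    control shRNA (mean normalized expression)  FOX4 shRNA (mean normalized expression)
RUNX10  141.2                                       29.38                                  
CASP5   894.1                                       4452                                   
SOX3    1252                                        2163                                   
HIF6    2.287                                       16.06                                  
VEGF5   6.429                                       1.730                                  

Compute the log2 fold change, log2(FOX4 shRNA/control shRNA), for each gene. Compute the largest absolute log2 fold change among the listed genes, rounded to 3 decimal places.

log2(29.38/141.2) = -2.265  (RUNX10)
log2(4452/894.1) = 2.316  (CASP5)
log2(2163/1252) = 0.789  (SOX3)
log2(16.06/2.287) = 2.812  (HIF6)
log2(1.730/6.429) = -1.894  (VEGF5)
The largest magnitude belongs to HIF6.

2.812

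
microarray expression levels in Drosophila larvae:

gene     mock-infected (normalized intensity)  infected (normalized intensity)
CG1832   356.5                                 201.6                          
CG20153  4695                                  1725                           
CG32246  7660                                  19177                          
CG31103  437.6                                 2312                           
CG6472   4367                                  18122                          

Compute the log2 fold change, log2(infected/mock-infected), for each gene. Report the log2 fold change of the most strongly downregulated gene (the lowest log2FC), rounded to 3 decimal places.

log2(201.6/356.5) = -0.822  (CG1832)
log2(1725/4695) = -1.445  (CG20153)
log2(19177/7660) = 1.324  (CG32246)
log2(2312/437.6) = 2.401  (CG31103)
log2(18122/4367) = 2.053  (CG6472)
CG20153 is most strongly downregulated.

-1.445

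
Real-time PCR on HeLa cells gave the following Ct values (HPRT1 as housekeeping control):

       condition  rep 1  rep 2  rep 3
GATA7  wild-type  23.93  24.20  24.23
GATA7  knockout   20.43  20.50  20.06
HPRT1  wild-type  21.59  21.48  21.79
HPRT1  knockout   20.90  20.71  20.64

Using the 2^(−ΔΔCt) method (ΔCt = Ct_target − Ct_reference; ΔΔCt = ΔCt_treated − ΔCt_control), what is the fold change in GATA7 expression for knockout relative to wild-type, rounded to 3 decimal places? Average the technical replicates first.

7.568

Mean Ct: GATA7 wild-type 24.120; GATA7 knockout 20.330; HPRT1 wild-type 21.620; HPRT1 knockout 20.750
ΔCt(wild-type) = 24.120 − 21.620 = 2.500
ΔCt(knockout) = 20.330 − 20.750 = -0.420
ΔΔCt = -0.420 − 2.500 = -2.920
Fold change = 2^(−(-2.920)) = 2^2.920 = 7.5685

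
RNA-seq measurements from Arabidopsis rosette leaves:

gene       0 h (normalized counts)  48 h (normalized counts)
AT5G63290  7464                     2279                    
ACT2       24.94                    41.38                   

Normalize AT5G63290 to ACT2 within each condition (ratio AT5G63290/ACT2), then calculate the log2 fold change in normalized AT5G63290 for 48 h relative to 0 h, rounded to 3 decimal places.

AT5G63290/ACT2 (0 h) = 7464 / 24.94 = 299.28
AT5G63290/ACT2 (48 h) = 2279 / 41.38 = 55.075
Fold change = 55.075 / 299.28 = 0.1840
log2(0.1840) = -2.4420

-2.442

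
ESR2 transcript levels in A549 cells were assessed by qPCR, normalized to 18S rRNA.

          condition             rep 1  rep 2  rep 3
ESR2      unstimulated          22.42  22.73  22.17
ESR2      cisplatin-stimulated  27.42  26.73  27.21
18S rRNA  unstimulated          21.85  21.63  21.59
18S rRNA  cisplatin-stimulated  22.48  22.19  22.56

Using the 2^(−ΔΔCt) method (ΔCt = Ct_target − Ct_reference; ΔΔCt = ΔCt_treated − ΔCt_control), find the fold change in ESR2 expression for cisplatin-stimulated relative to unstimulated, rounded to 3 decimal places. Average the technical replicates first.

0.064

Mean Ct: ESR2 unstimulated 22.440; ESR2 cisplatin-stimulated 27.120; 18S rRNA unstimulated 21.690; 18S rRNA cisplatin-stimulated 22.410
ΔCt(unstimulated) = 22.440 − 21.690 = 0.750
ΔCt(cisplatin-stimulated) = 27.120 − 22.410 = 4.710
ΔΔCt = 4.710 − 0.750 = 3.960
Fold change = 2^(−3.960) = 0.0643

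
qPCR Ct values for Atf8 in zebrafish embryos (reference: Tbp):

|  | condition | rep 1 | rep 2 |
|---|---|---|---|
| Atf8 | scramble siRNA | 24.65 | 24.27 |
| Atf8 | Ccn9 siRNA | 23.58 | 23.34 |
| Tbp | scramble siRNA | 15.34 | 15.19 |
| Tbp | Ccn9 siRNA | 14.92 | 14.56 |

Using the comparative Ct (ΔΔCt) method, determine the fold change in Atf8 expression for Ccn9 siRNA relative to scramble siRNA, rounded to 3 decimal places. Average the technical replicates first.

Mean Ct: Atf8 scramble siRNA 24.460; Atf8 Ccn9 siRNA 23.460; Tbp scramble siRNA 15.265; Tbp Ccn9 siRNA 14.740
ΔCt(scramble siRNA) = 24.460 − 15.265 = 9.195
ΔCt(Ccn9 siRNA) = 23.460 − 14.740 = 8.720
ΔΔCt = 8.720 − 9.195 = -0.475
Fold change = 2^(−(-0.475)) = 2^0.475 = 1.3899

1.390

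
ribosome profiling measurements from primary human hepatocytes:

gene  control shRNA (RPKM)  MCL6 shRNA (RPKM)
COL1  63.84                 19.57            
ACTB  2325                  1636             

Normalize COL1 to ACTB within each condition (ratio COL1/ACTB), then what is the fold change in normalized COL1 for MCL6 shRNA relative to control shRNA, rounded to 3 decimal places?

0.436

COL1/ACTB (control shRNA) = 63.84 / 2325 = 0.027458
COL1/ACTB (MCL6 shRNA) = 19.57 / 1636 = 0.011962
Fold change = 0.011962 / 0.027458 = 0.4356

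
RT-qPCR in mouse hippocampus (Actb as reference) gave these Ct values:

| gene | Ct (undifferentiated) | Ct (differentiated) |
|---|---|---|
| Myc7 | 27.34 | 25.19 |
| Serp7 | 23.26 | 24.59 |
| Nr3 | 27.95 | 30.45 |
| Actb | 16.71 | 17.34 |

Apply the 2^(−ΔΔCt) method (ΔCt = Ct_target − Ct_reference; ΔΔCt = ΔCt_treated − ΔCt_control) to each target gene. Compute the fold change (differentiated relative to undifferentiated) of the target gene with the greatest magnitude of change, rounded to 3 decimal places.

Myc7: ΔΔCt = (25.19−17.34) − (27.34−16.71) = 7.85 − 10.63 = -2.78; fold change = 2^2.78 = 6.869
Serp7: ΔΔCt = (24.59−17.34) − (23.26−16.71) = 7.25 − 6.55 = 0.70; fold change = 2^-0.70 = 0.616
Nr3: ΔΔCt = (30.45−17.34) − (27.95−16.71) = 13.11 − 11.24 = 1.87; fold change = 2^-1.87 = 0.274
Myc7 has the largest |ΔΔCt| = 2.78.

6.869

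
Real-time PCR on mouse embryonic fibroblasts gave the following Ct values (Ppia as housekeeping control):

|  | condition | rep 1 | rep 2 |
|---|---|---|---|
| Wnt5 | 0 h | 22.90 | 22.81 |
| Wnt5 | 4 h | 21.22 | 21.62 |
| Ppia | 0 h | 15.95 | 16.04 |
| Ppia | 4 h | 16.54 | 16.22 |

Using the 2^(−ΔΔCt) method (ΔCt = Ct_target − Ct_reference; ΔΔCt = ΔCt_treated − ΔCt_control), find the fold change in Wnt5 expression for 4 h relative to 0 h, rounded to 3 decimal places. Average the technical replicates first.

3.531

Mean Ct: Wnt5 0 h 22.855; Wnt5 4 h 21.420; Ppia 0 h 15.995; Ppia 4 h 16.380
ΔCt(0 h) = 22.855 − 15.995 = 6.860
ΔCt(4 h) = 21.420 − 16.380 = 5.040
ΔΔCt = 5.040 − 6.860 = -1.820
Fold change = 2^(−(-1.820)) = 2^1.820 = 3.5308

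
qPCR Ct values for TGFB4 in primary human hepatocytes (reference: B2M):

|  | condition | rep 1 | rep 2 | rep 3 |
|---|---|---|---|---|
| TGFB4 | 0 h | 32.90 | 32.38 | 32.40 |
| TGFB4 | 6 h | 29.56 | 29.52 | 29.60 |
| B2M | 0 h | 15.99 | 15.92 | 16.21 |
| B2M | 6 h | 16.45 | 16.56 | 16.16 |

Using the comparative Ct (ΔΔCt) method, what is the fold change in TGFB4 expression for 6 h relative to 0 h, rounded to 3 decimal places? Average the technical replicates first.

10.196

Mean Ct: TGFB4 0 h 32.560; TGFB4 6 h 29.560; B2M 0 h 16.040; B2M 6 h 16.390
ΔCt(0 h) = 32.560 − 16.040 = 16.520
ΔCt(6 h) = 29.560 − 16.390 = 13.170
ΔΔCt = 13.170 − 16.520 = -3.350
Fold change = 2^(−(-3.350)) = 2^3.350 = 10.1965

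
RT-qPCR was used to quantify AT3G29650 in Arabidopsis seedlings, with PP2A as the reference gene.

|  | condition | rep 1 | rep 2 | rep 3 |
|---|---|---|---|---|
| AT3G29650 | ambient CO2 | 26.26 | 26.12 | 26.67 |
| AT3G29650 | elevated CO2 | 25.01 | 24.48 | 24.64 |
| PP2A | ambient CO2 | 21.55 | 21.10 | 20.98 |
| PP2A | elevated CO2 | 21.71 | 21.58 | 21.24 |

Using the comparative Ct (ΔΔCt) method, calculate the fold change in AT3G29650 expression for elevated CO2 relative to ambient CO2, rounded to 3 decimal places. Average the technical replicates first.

Mean Ct: AT3G29650 ambient CO2 26.350; AT3G29650 elevated CO2 24.710; PP2A ambient CO2 21.210; PP2A elevated CO2 21.510
ΔCt(ambient CO2) = 26.350 − 21.210 = 5.140
ΔCt(elevated CO2) = 24.710 − 21.510 = 3.200
ΔΔCt = 3.200 − 5.140 = -1.940
Fold change = 2^(−(-1.940)) = 2^1.940 = 3.8371

3.837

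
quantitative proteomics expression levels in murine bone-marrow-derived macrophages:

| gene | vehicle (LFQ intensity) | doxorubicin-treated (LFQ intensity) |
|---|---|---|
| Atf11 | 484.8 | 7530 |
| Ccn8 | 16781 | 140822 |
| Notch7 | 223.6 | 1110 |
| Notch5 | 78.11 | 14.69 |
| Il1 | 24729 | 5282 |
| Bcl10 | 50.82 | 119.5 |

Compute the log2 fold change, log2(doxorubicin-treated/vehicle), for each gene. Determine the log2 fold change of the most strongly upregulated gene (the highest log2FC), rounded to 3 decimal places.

3.957

log2(7530/484.8) = 3.957  (Atf11)
log2(140822/16781) = 3.069  (Ccn8)
log2(1110/223.6) = 2.312  (Notch7)
log2(14.69/78.11) = -2.411  (Notch5)
log2(5282/24729) = -2.227  (Il1)
log2(119.5/50.82) = 1.234  (Bcl10)
Atf11 is most strongly upregulated.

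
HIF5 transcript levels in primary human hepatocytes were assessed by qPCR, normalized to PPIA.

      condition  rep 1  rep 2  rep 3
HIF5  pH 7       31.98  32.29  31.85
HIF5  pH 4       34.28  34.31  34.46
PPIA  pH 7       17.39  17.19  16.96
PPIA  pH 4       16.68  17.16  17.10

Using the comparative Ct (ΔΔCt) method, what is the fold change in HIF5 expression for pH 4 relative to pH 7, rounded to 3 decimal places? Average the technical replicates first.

Mean Ct: HIF5 pH 7 32.040; HIF5 pH 4 34.350; PPIA pH 7 17.180; PPIA pH 4 16.980
ΔCt(pH 7) = 32.040 − 17.180 = 14.860
ΔCt(pH 4) = 34.350 − 16.980 = 17.370
ΔΔCt = 17.370 − 14.860 = 2.510
Fold change = 2^(−2.510) = 0.1756

0.176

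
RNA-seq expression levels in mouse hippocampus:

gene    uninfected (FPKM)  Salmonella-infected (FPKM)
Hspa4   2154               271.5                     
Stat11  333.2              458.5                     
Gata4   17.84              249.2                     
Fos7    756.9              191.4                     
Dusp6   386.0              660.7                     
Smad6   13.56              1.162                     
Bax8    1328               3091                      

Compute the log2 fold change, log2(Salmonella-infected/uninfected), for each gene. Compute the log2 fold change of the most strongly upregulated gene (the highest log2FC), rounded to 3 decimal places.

log2(271.5/2154) = -2.988  (Hspa4)
log2(458.5/333.2) = 0.461  (Stat11)
log2(249.2/17.84) = 3.804  (Gata4)
log2(191.4/756.9) = -1.984  (Fos7)
log2(660.7/386.0) = 0.775  (Dusp6)
log2(1.162/13.56) = -3.545  (Smad6)
log2(3091/1328) = 1.219  (Bax8)
Gata4 is most strongly upregulated.

3.804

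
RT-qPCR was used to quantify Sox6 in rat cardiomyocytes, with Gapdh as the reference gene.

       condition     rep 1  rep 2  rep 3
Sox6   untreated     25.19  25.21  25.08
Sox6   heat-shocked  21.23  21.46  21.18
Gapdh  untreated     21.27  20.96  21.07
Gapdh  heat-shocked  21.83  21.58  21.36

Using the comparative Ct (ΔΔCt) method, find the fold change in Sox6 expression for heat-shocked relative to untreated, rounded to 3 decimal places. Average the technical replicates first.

20.535

Mean Ct: Sox6 untreated 25.160; Sox6 heat-shocked 21.290; Gapdh untreated 21.100; Gapdh heat-shocked 21.590
ΔCt(untreated) = 25.160 − 21.100 = 4.060
ΔCt(heat-shocked) = 21.290 − 21.590 = -0.300
ΔΔCt = -0.300 − 4.060 = -4.360
Fold change = 2^(−(-4.360)) = 2^4.360 = 20.5348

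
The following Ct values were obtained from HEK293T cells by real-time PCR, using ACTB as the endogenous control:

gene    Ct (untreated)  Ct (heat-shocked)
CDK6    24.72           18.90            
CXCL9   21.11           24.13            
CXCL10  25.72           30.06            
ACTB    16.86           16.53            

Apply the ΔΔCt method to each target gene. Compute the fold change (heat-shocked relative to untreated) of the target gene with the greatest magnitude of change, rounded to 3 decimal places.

44.942

CDK6: ΔΔCt = (18.90−16.53) − (24.72−16.86) = 2.37 − 7.86 = -5.49; fold change = 2^5.49 = 44.942
CXCL9: ΔΔCt = (24.13−16.53) − (21.11−16.86) = 7.60 − 4.25 = 3.35; fold change = 2^-3.35 = 0.098
CXCL10: ΔΔCt = (30.06−16.53) − (25.72−16.86) = 13.53 − 8.86 = 4.67; fold change = 2^-4.67 = 0.039
CDK6 has the largest |ΔΔCt| = 5.49.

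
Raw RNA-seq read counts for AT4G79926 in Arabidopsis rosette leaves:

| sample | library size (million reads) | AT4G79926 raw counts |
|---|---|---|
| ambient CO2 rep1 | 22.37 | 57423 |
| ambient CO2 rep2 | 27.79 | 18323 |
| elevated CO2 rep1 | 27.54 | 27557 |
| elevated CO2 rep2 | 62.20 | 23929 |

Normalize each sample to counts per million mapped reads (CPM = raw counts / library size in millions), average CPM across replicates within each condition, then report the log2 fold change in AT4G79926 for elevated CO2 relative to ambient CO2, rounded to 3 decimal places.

-1.220

CPM(ambient CO2 rep1) = 57423 / 22.37 = 2566.9647
CPM(ambient CO2 rep2) = 18323 / 27.79 = 659.3379
CPM(elevated CO2 rep1) = 27557 / 27.54 = 1000.6173
CPM(elevated CO2 rep2) = 23929 / 62.20 = 384.7106
mean CPM(ambient CO2) = 1613.1513; mean CPM(elevated CO2) = 692.6639
Fold change = 692.6639 / 1613.1513 = 0.42939
log2(0.42939) = -1.2197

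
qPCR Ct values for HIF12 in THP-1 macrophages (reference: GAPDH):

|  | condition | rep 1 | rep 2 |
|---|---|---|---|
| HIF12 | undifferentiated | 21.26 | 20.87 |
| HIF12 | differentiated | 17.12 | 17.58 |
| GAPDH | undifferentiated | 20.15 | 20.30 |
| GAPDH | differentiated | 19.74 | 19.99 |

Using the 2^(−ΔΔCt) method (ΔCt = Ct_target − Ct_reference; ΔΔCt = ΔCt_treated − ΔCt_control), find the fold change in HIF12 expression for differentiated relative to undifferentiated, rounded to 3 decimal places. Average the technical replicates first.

10.232

Mean Ct: HIF12 undifferentiated 21.065; HIF12 differentiated 17.350; GAPDH undifferentiated 20.225; GAPDH differentiated 19.865
ΔCt(undifferentiated) = 21.065 − 20.225 = 0.840
ΔCt(differentiated) = 17.350 − 19.865 = -2.515
ΔΔCt = -2.515 − 0.840 = -3.355
Fold change = 2^(−(-3.355)) = 2^3.355 = 10.2319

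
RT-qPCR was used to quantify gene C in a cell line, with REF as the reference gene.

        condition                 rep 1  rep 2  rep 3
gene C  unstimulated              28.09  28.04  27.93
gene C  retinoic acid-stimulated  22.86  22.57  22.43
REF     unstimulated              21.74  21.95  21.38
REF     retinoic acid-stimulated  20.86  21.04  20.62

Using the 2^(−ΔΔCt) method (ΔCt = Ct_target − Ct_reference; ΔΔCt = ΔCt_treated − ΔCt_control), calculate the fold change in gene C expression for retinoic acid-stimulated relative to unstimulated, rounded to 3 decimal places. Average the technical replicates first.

23.425

Mean Ct: gene C unstimulated 28.020; gene C retinoic acid-stimulated 22.620; REF unstimulated 21.690; REF retinoic acid-stimulated 20.840
ΔCt(unstimulated) = 28.020 − 21.690 = 6.330
ΔCt(retinoic acid-stimulated) = 22.620 − 20.840 = 1.780
ΔΔCt = 1.780 − 6.330 = -4.550
Fold change = 2^(−(-4.550)) = 2^4.550 = 23.4254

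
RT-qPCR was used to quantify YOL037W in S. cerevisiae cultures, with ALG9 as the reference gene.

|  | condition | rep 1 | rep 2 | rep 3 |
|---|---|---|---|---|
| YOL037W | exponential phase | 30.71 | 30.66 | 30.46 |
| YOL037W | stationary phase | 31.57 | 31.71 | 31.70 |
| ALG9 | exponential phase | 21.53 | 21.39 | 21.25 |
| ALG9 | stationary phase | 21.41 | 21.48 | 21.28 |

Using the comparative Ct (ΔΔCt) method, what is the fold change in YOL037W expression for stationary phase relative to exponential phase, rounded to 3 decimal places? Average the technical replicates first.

0.483

Mean Ct: YOL037W exponential phase 30.610; YOL037W stationary phase 31.660; ALG9 exponential phase 21.390; ALG9 stationary phase 21.390
ΔCt(exponential phase) = 30.610 − 21.390 = 9.220
ΔCt(stationary phase) = 31.660 − 21.390 = 10.270
ΔΔCt = 10.270 − 9.220 = 1.050
Fold change = 2^(−1.050) = 0.4830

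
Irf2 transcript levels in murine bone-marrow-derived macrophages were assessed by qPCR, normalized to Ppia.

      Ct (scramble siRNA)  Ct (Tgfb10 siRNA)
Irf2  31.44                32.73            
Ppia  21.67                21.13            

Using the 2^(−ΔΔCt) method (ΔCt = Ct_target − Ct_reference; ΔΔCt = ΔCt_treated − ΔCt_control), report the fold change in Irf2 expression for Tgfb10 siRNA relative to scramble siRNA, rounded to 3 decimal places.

ΔCt(scramble siRNA) = 31.440 − 21.670 = 9.770
ΔCt(Tgfb10 siRNA) = 32.730 − 21.130 = 11.600
ΔΔCt = 11.600 − 9.770 = 1.830
Fold change = 2^(−1.830) = 0.2813

0.281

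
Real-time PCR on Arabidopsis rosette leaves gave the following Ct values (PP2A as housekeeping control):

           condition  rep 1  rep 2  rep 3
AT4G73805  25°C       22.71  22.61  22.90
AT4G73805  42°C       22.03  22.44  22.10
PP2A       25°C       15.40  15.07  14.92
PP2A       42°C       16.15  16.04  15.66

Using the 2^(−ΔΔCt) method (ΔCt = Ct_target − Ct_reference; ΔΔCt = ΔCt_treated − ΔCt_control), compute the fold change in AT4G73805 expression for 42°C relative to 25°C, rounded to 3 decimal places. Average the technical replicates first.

2.585

Mean Ct: AT4G73805 25°C 22.740; AT4G73805 42°C 22.190; PP2A 25°C 15.130; PP2A 42°C 15.950
ΔCt(25°C) = 22.740 − 15.130 = 7.610
ΔCt(42°C) = 22.190 − 15.950 = 6.240
ΔΔCt = 6.240 − 7.610 = -1.370
Fold change = 2^(−(-1.370)) = 2^1.370 = 2.5847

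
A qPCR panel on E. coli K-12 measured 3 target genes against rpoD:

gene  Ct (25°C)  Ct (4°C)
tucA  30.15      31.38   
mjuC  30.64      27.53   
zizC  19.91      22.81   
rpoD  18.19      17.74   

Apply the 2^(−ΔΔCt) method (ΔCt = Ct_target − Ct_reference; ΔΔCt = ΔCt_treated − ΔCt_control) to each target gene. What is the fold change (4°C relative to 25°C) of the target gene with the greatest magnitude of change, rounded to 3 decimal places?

0.098

tucA: ΔΔCt = (31.38−17.74) − (30.15−18.19) = 13.64 − 11.96 = 1.68; fold change = 2^-1.68 = 0.312
mjuC: ΔΔCt = (27.53−17.74) − (30.64−18.19) = 9.79 − 12.45 = -2.66; fold change = 2^2.66 = 6.320
zizC: ΔΔCt = (22.81−17.74) − (19.91−18.19) = 5.07 − 1.72 = 3.35; fold change = 2^-3.35 = 0.098
zizC has the largest |ΔΔCt| = 3.35.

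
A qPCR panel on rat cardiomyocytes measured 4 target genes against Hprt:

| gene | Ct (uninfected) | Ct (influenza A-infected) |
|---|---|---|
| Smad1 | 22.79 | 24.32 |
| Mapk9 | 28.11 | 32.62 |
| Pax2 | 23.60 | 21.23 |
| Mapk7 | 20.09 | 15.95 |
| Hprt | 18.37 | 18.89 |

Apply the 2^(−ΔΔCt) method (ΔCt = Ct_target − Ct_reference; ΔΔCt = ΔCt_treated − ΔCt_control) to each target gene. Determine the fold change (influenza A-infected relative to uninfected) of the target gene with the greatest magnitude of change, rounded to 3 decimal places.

Smad1: ΔΔCt = (24.32−18.89) − (22.79−18.37) = 5.43 − 4.42 = 1.01; fold change = 2^-1.01 = 0.497
Mapk9: ΔΔCt = (32.62−18.89) − (28.11−18.37) = 13.73 − 9.74 = 3.99; fold change = 2^-3.99 = 0.063
Pax2: ΔΔCt = (21.23−18.89) − (23.60−18.37) = 2.34 − 5.23 = -2.89; fold change = 2^2.89 = 7.413
Mapk7: ΔΔCt = (15.95−18.89) − (20.09−18.37) = -2.94 − 1.72 = -4.66; fold change = 2^4.66 = 25.281
Mapk7 has the largest |ΔΔCt| = 4.66.

25.281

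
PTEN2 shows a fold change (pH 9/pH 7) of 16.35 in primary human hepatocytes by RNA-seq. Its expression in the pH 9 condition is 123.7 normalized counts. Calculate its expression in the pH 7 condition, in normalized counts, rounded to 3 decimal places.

7.566

pH 7 expression = 123.7 / 16.35 = 7.566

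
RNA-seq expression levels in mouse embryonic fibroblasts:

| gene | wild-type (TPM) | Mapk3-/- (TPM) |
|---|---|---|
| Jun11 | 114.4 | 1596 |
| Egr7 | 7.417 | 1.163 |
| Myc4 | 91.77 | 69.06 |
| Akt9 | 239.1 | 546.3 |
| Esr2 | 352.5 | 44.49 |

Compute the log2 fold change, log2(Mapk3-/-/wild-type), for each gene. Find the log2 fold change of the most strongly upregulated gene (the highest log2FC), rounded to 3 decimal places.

log2(1596/114.4) = 3.802  (Jun11)
log2(1.163/7.417) = -2.673  (Egr7)
log2(69.06/91.77) = -0.410  (Myc4)
log2(546.3/239.1) = 1.192  (Akt9)
log2(44.49/352.5) = -2.986  (Esr2)
Jun11 is most strongly upregulated.

3.802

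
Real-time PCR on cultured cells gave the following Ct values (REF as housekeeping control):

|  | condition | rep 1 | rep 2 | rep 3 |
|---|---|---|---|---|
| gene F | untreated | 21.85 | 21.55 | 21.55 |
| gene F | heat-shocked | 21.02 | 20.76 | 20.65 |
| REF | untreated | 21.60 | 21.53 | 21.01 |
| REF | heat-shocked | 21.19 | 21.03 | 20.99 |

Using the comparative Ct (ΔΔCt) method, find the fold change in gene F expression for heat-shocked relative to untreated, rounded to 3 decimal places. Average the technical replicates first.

Mean Ct: gene F untreated 21.650; gene F heat-shocked 20.810; REF untreated 21.380; REF heat-shocked 21.070
ΔCt(untreated) = 21.650 − 21.380 = 0.270
ΔCt(heat-shocked) = 20.810 − 21.070 = -0.260
ΔΔCt = -0.260 − 0.270 = -0.530
Fold change = 2^(−(-0.530)) = 2^0.530 = 1.4439

1.444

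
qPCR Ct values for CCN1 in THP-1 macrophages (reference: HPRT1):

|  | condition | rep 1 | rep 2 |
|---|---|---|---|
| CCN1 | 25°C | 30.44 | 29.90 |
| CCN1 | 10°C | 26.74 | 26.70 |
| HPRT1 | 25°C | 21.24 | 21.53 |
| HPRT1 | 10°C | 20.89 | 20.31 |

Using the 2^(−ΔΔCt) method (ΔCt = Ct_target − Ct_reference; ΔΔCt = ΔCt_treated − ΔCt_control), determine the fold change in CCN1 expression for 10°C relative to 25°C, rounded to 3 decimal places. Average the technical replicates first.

Mean Ct: CCN1 25°C 30.170; CCN1 10°C 26.720; HPRT1 25°C 21.385; HPRT1 10°C 20.600
ΔCt(25°C) = 30.170 − 21.385 = 8.785
ΔCt(10°C) = 26.720 − 20.600 = 6.120
ΔΔCt = 6.120 − 8.785 = -2.665
Fold change = 2^(−(-2.665)) = 2^2.665 = 6.3423

6.342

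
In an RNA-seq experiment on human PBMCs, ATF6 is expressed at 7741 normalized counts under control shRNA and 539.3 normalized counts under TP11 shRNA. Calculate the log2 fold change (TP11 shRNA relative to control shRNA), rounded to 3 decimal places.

Fold change = 539.3 / 7741 = 0.0697
log2(0.0697) = -3.8434

-3.843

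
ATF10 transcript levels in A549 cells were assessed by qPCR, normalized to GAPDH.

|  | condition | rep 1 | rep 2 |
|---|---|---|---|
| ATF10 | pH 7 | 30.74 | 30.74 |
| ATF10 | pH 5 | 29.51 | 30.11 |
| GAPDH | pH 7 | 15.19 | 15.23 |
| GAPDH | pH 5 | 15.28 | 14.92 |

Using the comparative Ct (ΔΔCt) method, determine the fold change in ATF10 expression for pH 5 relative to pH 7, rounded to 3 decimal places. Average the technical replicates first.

1.765

Mean Ct: ATF10 pH 7 30.740; ATF10 pH 5 29.810; GAPDH pH 7 15.210; GAPDH pH 5 15.100
ΔCt(pH 7) = 30.740 − 15.210 = 15.530
ΔCt(pH 5) = 29.810 − 15.100 = 14.710
ΔΔCt = 14.710 − 15.530 = -0.820
Fold change = 2^(−(-0.820)) = 2^0.820 = 1.7654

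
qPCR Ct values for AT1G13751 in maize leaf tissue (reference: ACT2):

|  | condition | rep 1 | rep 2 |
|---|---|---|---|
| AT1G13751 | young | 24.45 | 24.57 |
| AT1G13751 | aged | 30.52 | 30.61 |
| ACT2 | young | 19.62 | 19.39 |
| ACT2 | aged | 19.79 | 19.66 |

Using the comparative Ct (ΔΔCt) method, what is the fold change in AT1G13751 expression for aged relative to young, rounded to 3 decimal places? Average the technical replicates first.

0.018

Mean Ct: AT1G13751 young 24.510; AT1G13751 aged 30.565; ACT2 young 19.505; ACT2 aged 19.725
ΔCt(young) = 24.510 − 19.505 = 5.005
ΔCt(aged) = 30.565 − 19.725 = 10.840
ΔΔCt = 10.840 − 5.005 = 5.835
Fold change = 2^(−5.835) = 0.0175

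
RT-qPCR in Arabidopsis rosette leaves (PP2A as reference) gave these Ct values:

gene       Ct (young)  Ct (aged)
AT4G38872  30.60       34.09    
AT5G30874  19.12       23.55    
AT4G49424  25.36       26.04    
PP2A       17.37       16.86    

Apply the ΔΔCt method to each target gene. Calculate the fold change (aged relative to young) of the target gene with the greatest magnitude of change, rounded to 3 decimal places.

0.033

AT4G38872: ΔΔCt = (34.09−16.86) − (30.60−17.37) = 17.23 − 13.23 = 4.00; fold change = 2^-4.00 = 0.062
AT5G30874: ΔΔCt = (23.55−16.86) − (19.12−17.37) = 6.69 − 1.75 = 4.94; fold change = 2^-4.94 = 0.033
AT4G49424: ΔΔCt = (26.04−16.86) − (25.36−17.37) = 9.18 − 7.99 = 1.19; fold change = 2^-1.19 = 0.438
AT5G30874 has the largest |ΔΔCt| = 4.94.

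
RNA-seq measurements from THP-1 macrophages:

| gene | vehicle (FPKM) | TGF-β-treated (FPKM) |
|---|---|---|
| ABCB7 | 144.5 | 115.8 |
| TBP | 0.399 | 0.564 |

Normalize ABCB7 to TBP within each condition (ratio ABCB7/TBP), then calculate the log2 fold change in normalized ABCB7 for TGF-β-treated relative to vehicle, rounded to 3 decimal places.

ABCB7/TBP (vehicle) = 144.5 / 0.399 = 362.16
ABCB7/TBP (TGF-β-treated) = 115.8 / 0.564 = 205.32
Fold change = 205.32 / 362.16 = 0.5669
log2(0.5669) = -0.8187

-0.819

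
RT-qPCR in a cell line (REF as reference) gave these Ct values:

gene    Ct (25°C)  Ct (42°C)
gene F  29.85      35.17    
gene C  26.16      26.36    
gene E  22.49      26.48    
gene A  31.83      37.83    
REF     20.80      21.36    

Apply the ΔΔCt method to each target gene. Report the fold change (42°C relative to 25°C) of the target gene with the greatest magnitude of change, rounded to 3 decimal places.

0.023

gene F: ΔΔCt = (35.17−21.36) − (29.85−20.80) = 13.81 − 9.05 = 4.76; fold change = 2^-4.76 = 0.037
gene C: ΔΔCt = (26.36−21.36) − (26.16−20.80) = 5.00 − 5.36 = -0.36; fold change = 2^0.36 = 1.283
gene E: ΔΔCt = (26.48−21.36) − (22.49−20.80) = 5.12 − 1.69 = 3.43; fold change = 2^-3.43 = 0.093
gene A: ΔΔCt = (37.83−21.36) − (31.83−20.80) = 16.47 − 11.03 = 5.44; fold change = 2^-5.44 = 0.023
gene A has the largest |ΔΔCt| = 5.44.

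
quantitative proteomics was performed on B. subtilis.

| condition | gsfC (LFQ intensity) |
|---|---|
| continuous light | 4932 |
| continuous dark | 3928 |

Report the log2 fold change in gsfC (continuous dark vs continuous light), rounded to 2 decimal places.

Fold change = 3928 / 4932 = 0.7964
log2(0.7964) = -0.328

-0.33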